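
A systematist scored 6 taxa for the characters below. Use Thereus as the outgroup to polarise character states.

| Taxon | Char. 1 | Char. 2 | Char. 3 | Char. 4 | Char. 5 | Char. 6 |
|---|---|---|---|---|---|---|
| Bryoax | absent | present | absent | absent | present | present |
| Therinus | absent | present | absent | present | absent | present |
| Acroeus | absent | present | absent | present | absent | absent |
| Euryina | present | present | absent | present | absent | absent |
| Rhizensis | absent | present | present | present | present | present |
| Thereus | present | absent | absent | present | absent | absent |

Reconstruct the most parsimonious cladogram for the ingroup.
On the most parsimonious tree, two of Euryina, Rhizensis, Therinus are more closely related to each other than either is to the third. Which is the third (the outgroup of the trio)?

Character polarity is set by the outgroup: the derived state is whichever differs from the outgroup's state, so for Char. 1, Char. 4 the derived state is 'absent', and for the remaining characters it is 'present'.
Char. 1 (derived state 'absent') is shared by Acroeus, Bryoax, Rhizensis, and Therinus — a synapomorphy uniting that clade.
Char. 2 (derived state 'present') is shared by all ingroup taxa — unites the whole ingroup.
Char. 3 (derived state 'present') is unique to Rhizensis (autapomorphy; uninformative for grouping).
Char. 4: derived state 'absent' in Bryoax only — an autapomorphy, so it tells us nothing about relationships among taxa.
Char. 5: derived state 'present' in Bryoax and Rhizensis only — synapomorphy for {Bryoax, Rhizensis}.
Char. 6 (derived state 'present') is shared by Bryoax, Rhizensis, and Therinus — a synapomorphy uniting that clade.
Most parsimonious ingroup topology: (((Therinus,(Rhizensis,Bryoax)),Acroeus),Euryina).
Therinus and Rhizensis share a more recent common ancestor with each other than either does with Euryina, so Euryina is the least closely related of the three.

Euryina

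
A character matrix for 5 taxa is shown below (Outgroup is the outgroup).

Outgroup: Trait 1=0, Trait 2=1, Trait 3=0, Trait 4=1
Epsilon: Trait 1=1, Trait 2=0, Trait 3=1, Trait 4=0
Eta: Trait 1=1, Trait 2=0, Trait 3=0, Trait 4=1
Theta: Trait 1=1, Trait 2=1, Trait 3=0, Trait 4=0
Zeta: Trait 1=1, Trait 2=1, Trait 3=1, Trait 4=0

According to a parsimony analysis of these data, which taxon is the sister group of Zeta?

Character polarity is set by the outgroup: the derived state is whichever differs from the outgroup's state, so for Trait 2, Trait 4 the derived state is '0', and for the remaining characters it is '1'.
All ingroup taxa share the derived state '1' for Trait 1; it defines the ingroup but does not resolve relationships within it.
Trait 2 (state '0') occurs in Epsilon and Eta but conflicts with the nesting implied by the other characters — most parsimoniously interpreted as homoplasy.
Trait 3 (derived state '1') is shared by Epsilon and Zeta — a synapomorphy uniting that clade.
Only Epsilon, Theta, and Zeta show the derived state '0' for Trait 4, supporting them as a clade.
Most parsimonious ingroup topology: (((Epsilon,Zeta),Theta),Eta).
Zeta and Epsilon form a cherry on this tree, so they are sister taxa.

Epsilon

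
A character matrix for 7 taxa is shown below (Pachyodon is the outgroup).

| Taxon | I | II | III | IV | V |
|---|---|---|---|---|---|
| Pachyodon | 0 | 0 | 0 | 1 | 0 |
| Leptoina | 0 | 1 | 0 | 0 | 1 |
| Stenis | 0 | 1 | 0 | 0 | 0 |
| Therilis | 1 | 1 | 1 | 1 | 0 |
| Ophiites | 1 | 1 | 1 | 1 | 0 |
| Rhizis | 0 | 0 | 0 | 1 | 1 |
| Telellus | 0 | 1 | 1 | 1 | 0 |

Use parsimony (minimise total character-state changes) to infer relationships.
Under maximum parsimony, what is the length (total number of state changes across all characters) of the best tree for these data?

Character polarity is set by the outgroup: the derived state is whichever differs from the outgroup's state, so for IV the derived state is '0', and for the remaining characters it is '1'.
I (derived state '1') is shared by Ophiites and Therilis — a synapomorphy uniting that clade.
II: derived state '1' in Leptoina, Ophiites, Stenis, Telellus, and Therilis only — synapomorphy for {Leptoina, Ophiites, Stenis, Telellus, Therilis}.
Only Ophiites, Telellus, and Therilis show the derived state '1' for III, supporting them as a clade.
IV (derived state '0') is shared by Leptoina and Stenis — a synapomorphy uniting that clade.
V groups Leptoina and Rhizis, which is incompatible with the clades supported by the remaining characters; treating it as convergent (homoplasy) costs fewer steps than any alternative tree.
Most parsimonious ingroup topology: (((Leptoina,Stenis),((Therilis,Ophiites),Telellus)),Rhizis).
Changes per character on this tree: I: 1; II: 1; III: 1; IV: 1; V: 2.
Total = 6.

6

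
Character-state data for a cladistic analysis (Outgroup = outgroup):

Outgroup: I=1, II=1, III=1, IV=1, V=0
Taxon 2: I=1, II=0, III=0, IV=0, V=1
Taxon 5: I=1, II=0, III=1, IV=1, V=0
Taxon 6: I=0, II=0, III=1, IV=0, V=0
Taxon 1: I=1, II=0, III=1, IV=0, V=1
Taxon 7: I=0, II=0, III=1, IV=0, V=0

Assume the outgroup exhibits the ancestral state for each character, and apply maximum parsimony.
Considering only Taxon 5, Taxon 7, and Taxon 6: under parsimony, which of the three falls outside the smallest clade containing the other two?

Character polarity is set by the outgroup: the derived state is whichever differs from the outgroup's state, so for I, II, III, IV the derived state is '0', and for the remaining characters it is '1'.
Only Taxon 6 and Taxon 7 show the derived state '0' for I, supporting them as a clade.
All ingroup taxa share the derived state '0' for II; it defines the ingroup but does not resolve relationships within it.
III (derived state '0') is unique to Taxon 2 (autapomorphy; uninformative for grouping).
IV (derived state '0') is shared by Taxon 1, Taxon 2, Taxon 6, and Taxon 7 — a synapomorphy uniting that clade.
V: derived state '1' in Taxon 1 and Taxon 2 only — synapomorphy for {Taxon 1, Taxon 2}.
Most parsimonious ingroup topology: (((Taxon 2,Taxon 1),(Taxon 6,Taxon 7)),Taxon 5).
Taxon 6 and Taxon 7 share a more recent common ancestor with each other than either does with Taxon 5, so Taxon 5 is the least closely related of the three.

Taxon 5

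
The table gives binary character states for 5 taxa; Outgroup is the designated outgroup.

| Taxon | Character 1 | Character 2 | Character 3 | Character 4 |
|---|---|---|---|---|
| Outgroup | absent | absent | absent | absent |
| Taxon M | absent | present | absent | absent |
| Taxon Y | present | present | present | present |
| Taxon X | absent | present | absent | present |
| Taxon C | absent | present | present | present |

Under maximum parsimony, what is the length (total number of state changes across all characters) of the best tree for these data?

4

The outgroup has state 'absent' for every character, so 'present' is the derived state throughout.
Character 1 (derived state 'present') is unique to Taxon Y (autapomorphy; uninformative for grouping).
Character 2 (derived state 'present') is shared by all ingroup taxa — unites the whole ingroup.
Character 3 (derived state 'present') is shared by Taxon C and Taxon Y — a synapomorphy uniting that clade.
Only Taxon C, Taxon X, and Taxon Y show the derived state 'present' for Character 4, supporting them as a clade.
Most parsimonious ingroup topology: (Taxon M,((Taxon Y,Taxon C),Taxon X)).
Changes per character on this tree: Character 1: 1; Character 2: 1; Character 3: 1; Character 4: 1.
Total = 4.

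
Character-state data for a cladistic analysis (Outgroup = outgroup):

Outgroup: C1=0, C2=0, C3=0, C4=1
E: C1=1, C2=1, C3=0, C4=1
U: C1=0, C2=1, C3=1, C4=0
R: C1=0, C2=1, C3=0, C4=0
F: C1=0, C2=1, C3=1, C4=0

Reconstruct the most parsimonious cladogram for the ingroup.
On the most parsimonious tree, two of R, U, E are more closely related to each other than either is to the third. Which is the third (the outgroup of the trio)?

E

Character polarity is set by the outgroup: the derived state is whichever differs from the outgroup's state, so for C4 the derived state is '0', and for the remaining characters it is '1'.
C1: derived state '1' in E only — an autapomorphy, so it tells us nothing about relationships among taxa.
All ingroup taxa share the derived state '1' for C2; it defines the ingroup but does not resolve relationships within it.
Only F and U show the derived state '1' for C3, supporting them as a clade.
Only F, R, and U show the derived state '0' for C4, supporting them as a clade.
Most parsimonious ingroup topology: (((U,F),R),E).
R and U share a more recent common ancestor with each other than either does with E, so E is the least closely related of the three.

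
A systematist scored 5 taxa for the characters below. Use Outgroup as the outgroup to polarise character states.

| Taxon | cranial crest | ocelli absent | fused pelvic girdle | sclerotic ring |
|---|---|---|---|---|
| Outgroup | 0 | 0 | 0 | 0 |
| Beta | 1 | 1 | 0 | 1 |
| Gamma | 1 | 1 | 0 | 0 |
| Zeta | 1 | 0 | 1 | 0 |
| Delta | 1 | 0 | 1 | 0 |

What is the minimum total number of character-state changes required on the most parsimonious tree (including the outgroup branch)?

The outgroup has state '0' for every character, so '1' is the derived state throughout.
All ingroup taxa share the derived state '1' for cranial crest; it defines the ingroup but does not resolve relationships within it.
ocelli absent: derived state '1' in Beta and Gamma only — synapomorphy for {Beta, Gamma}.
Only Delta and Zeta show the derived state '1' for fused pelvic girdle, supporting them as a clade.
sclerotic ring: derived state '1' in Beta only — an autapomorphy, so it tells us nothing about relationships among taxa.
Most parsimonious ingroup topology: ((Beta,Gamma),(Zeta,Delta)).
Changes per character on this tree: cranial crest: 1; ocelli absent: 1; fused pelvic girdle: 1; sclerotic ring: 1.
Total = 4.

4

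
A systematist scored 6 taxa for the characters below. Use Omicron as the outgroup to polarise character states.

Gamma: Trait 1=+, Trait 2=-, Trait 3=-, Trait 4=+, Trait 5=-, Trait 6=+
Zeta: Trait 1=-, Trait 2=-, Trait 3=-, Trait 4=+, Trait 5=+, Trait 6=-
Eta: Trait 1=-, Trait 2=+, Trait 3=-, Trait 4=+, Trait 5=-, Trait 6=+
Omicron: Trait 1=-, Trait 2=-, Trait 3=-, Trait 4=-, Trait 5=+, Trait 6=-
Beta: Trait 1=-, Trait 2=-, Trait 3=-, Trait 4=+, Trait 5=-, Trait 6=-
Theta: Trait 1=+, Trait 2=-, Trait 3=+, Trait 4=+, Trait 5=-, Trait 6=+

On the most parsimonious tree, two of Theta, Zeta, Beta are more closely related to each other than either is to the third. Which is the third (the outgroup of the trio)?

Character polarity is set by the outgroup: the derived state is whichever differs from the outgroup's state, so for Trait 5 the derived state is '-', and for the remaining characters it is '+'.
Trait 1 (derived state '+') is shared by Gamma and Theta — a synapomorphy uniting that clade.
Trait 2 (derived state '+') is unique to Eta (autapomorphy; uninformative for grouping).
Trait 3: derived state '+' in Theta only — an autapomorphy, so it tells us nothing about relationships among taxa.
Trait 4 (derived state '+') is shared by all ingroup taxa — unites the whole ingroup.
Trait 5: derived state '-' in Beta, Eta, Gamma, and Theta only — synapomorphy for {Beta, Eta, Gamma, Theta}.
Trait 6: derived state '+' in Eta, Gamma, and Theta only — synapomorphy for {Eta, Gamma, Theta}.
Most parsimonious ingroup topology: ((((Theta,Gamma),Eta),Beta),Zeta).
Beta and Theta share a more recent common ancestor with each other than either does with Zeta, so Zeta is the least closely related of the three.

Zeta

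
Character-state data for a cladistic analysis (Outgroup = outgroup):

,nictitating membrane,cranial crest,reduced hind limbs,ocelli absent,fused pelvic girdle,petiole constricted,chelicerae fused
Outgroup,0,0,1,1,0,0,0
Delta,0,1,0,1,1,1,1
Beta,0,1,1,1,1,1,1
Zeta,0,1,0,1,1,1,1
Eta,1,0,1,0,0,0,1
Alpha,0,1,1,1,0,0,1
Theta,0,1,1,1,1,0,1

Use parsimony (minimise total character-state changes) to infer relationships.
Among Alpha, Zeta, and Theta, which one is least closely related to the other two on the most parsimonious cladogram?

Alpha

Character polarity is set by the outgroup: the derived state is whichever differs from the outgroup's state, so for reduced hind limbs, ocelli absent the derived state is '0', and for the remaining characters it is '1'.
nictitating membrane (derived state '1') is unique to Eta (autapomorphy; uninformative for grouping).
cranial crest: derived state '1' in Alpha, Beta, Delta, Theta, and Zeta only — synapomorphy for {Alpha, Beta, Delta, Theta, Zeta}.
reduced hind limbs: derived state '0' in Delta and Zeta only — synapomorphy for {Delta, Zeta}.
ocelli absent (derived state '0') is unique to Eta (autapomorphy; uninformative for grouping).
fused pelvic girdle: derived state '1' in Beta, Delta, Theta, and Zeta only — synapomorphy for {Beta, Delta, Theta, Zeta}.
petiole constricted (derived state '1') is shared by Beta, Delta, and Zeta — a synapomorphy uniting that clade.
All ingroup taxa share the derived state '1' for chelicerae fused; it defines the ingroup but does not resolve relationships within it.
Most parsimonious ingroup topology: (((((Delta,Zeta),Beta),Theta),Alpha),Eta).
Zeta and Theta share a more recent common ancestor with each other than either does with Alpha, so Alpha is the least closely related of the three.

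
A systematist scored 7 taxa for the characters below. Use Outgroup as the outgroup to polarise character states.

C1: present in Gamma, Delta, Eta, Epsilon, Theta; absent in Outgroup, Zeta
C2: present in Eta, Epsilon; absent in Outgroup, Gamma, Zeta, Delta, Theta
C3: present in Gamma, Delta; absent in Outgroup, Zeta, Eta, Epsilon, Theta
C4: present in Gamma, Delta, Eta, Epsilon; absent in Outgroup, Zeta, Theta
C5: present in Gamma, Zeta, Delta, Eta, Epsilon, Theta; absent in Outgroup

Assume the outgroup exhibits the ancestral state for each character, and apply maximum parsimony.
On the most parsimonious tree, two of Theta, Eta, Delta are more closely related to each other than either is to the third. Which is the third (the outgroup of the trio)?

Theta

The outgroup has state 'absent' for every character, so 'present' is the derived state throughout.
C1 (derived state 'present') is shared by Delta, Epsilon, Eta, Gamma, and Theta — a synapomorphy uniting that clade.
Only Epsilon and Eta show the derived state 'present' for C2, supporting them as a clade.
Only Delta and Gamma show the derived state 'present' for C3, supporting them as a clade.
C4 (derived state 'present') is shared by Delta, Epsilon, Eta, and Gamma — a synapomorphy uniting that clade.
C5 (derived state 'present') is shared by all ingroup taxa — unites the whole ingroup.
Most parsimonious ingroup topology: ((((Gamma,Delta),(Eta,Epsilon)),Theta),Zeta).
Eta and Delta share a more recent common ancestor with each other than either does with Theta, so Theta is the least closely related of the three.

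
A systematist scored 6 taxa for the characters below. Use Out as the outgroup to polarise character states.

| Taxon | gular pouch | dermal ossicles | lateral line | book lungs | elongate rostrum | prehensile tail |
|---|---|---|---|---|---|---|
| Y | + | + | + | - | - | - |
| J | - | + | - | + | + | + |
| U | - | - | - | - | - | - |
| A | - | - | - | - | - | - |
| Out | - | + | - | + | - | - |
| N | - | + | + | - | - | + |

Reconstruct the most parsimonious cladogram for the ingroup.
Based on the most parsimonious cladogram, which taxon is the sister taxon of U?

Character polarity is set by the outgroup: the derived state is whichever differs from the outgroup's state, so for dermal ossicles, book lungs the derived state is '-', and for the remaining characters it is '+'.
gular pouch (derived state '+') is unique to Y (autapomorphy; uninformative for grouping).
dermal ossicles: derived state '-' in A and U only — synapomorphy for {A, U}.
lateral line: derived state '+' in N and Y only — synapomorphy for {N, Y}.
book lungs (derived state '-') is shared by A, N, U, and Y — a synapomorphy uniting that clade.
elongate rostrum: derived state '+' in J only — an autapomorphy, so it tells us nothing about relationships among taxa.
prehensile tail (state '+') occurs in J and N but conflicts with the nesting implied by the other characters — most parsimoniously interpreted as homoplasy.
Most parsimonious ingroup topology: (((Y,N),(A,U)),J).
U and A form a cherry on this tree, so they are sister taxa.

A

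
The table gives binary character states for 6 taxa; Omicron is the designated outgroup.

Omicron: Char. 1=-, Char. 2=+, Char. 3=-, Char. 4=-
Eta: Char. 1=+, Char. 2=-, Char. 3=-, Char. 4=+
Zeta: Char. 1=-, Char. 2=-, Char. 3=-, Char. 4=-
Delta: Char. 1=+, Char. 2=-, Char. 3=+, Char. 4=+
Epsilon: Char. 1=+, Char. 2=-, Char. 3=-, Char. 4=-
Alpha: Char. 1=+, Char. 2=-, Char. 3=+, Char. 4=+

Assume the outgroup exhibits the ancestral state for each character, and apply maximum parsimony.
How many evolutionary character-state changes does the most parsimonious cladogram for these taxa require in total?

Character polarity is set by the outgroup: the derived state is whichever differs from the outgroup's state, so for Char. 2 the derived state is '-', and for the remaining characters it is '+'.
Char. 1: derived state '+' in Alpha, Delta, Epsilon, and Eta only — synapomorphy for {Alpha, Delta, Epsilon, Eta}.
All ingroup taxa share the derived state '-' for Char. 2; it defines the ingroup but does not resolve relationships within it.
Only Alpha and Delta show the derived state '+' for Char. 3, supporting them as a clade.
Only Alpha, Delta, and Eta show the derived state '+' for Char. 4, supporting them as a clade.
Most parsimonious ingroup topology: (((Eta,(Delta,Alpha)),Epsilon),Zeta).
Changes per character on this tree: Char. 1: 1; Char. 2: 1; Char. 3: 1; Char. 4: 1.
Total = 4.

4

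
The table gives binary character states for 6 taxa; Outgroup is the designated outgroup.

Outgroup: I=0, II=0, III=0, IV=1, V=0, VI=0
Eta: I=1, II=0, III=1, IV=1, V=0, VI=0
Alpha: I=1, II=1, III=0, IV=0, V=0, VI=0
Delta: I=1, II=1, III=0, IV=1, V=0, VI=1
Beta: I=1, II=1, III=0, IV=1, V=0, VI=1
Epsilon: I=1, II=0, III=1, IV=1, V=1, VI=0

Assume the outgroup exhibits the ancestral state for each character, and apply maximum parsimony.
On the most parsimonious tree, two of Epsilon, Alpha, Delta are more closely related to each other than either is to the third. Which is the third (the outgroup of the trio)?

Epsilon

Character polarity is set by the outgroup: the derived state is whichever differs from the outgroup's state, so for IV the derived state is '0', and for the remaining characters it is '1'.
I (derived state '1') is shared by all ingroup taxa — unites the whole ingroup.
II: derived state '1' in Alpha, Beta, and Delta only — synapomorphy for {Alpha, Beta, Delta}.
III: derived state '1' in Epsilon and Eta only — synapomorphy for {Epsilon, Eta}.
IV: derived state '0' in Alpha only — an autapomorphy, so it tells us nothing about relationships among taxa.
V (derived state '1') is unique to Epsilon (autapomorphy; uninformative for grouping).
VI: derived state '1' in Beta and Delta only — synapomorphy for {Beta, Delta}.
Most parsimonious ingroup topology: ((Eta,Epsilon),(Alpha,(Delta,Beta))).
Delta and Alpha share a more recent common ancestor with each other than either does with Epsilon, so Epsilon is the least closely related of the three.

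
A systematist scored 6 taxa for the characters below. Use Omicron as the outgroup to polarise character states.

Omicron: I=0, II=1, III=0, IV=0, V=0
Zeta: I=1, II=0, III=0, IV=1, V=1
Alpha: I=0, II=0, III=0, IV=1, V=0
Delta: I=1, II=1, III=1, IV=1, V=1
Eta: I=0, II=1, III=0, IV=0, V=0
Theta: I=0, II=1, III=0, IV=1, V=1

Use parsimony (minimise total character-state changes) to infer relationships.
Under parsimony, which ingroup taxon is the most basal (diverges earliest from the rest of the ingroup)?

Eta

Character polarity is set by the outgroup: the derived state is whichever differs from the outgroup's state, so for II the derived state is '0', and for the remaining characters it is '1'.
I: derived state '1' in Delta and Zeta only — synapomorphy for {Delta, Zeta}.
II groups Alpha and Zeta, which is incompatible with the clades supported by the remaining characters; treating it as convergent (homoplasy) costs fewer steps than any alternative tree.
III (derived state '1') is unique to Delta (autapomorphy; uninformative for grouping).
IV (derived state '1') is shared by Alpha, Delta, Theta, and Zeta — a synapomorphy uniting that clade.
Only Delta, Theta, and Zeta show the derived state '1' for V, supporting them as a clade.
Most parsimonious ingroup topology: ((((Zeta,Delta),Theta),Alpha),Eta).
Eta is sister to the clade containing all other ingroup taxa, so it is the earliest-diverging (most basal) ingroup lineage.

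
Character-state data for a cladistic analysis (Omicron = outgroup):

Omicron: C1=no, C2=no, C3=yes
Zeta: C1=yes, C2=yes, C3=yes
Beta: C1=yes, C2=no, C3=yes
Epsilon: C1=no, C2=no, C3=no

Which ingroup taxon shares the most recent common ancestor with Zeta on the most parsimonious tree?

Character polarity is set by the outgroup: the derived state is whichever differs from the outgroup's state, so for C3 the derived state is 'no', and for the remaining characters it is 'yes'.
Only Beta and Zeta show the derived state 'yes' for C1, supporting them as a clade.
C2: derived state 'yes' in Zeta only — an autapomorphy, so it tells us nothing about relationships among taxa.
C3 (derived state 'no') is unique to Epsilon (autapomorphy; uninformative for grouping).
Most parsimonious ingroup topology: ((Zeta,Beta),Epsilon).
Zeta and Beta form a cherry on this tree, so they are sister taxa.

Beta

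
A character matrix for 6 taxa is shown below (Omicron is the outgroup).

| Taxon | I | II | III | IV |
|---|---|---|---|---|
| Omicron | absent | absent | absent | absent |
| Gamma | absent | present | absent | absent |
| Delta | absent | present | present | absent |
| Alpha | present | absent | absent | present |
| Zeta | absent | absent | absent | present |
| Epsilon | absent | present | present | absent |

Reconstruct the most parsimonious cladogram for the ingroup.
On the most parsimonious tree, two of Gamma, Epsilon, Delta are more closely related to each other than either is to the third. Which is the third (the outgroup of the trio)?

Gamma

The outgroup has state 'absent' for every character, so 'present' is the derived state throughout.
I (derived state 'present') is unique to Alpha (autapomorphy; uninformative for grouping).
II: derived state 'present' in Delta, Epsilon, and Gamma only — synapomorphy for {Delta, Epsilon, Gamma}.
III (derived state 'present') is shared by Delta and Epsilon — a synapomorphy uniting that clade.
Only Alpha and Zeta show the derived state 'present' for IV, supporting them as a clade.
Most parsimonious ingroup topology: ((Gamma,(Delta,Epsilon)),(Alpha,Zeta)).
Delta and Epsilon share a more recent common ancestor with each other than either does with Gamma, so Gamma is the least closely related of the three.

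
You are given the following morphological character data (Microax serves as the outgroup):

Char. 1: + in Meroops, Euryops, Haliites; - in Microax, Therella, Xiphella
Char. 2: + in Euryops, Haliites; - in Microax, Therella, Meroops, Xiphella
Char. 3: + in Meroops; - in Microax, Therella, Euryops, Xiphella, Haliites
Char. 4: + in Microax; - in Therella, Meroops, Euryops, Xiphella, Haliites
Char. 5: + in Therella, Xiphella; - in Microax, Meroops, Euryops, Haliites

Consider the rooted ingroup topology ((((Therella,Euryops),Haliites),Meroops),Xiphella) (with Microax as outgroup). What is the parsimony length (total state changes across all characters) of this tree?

Map each character onto ((((Therella,Euryops),Haliites),Meroops),Xiphella) (rooted by Microax) and count the minimum state changes it requires (Fitch parsimony):
Char. 1: 2; Char. 2: 2; Char. 3: 1; Char. 4: 1; Char. 5: 2.
Total tree length = 8.

8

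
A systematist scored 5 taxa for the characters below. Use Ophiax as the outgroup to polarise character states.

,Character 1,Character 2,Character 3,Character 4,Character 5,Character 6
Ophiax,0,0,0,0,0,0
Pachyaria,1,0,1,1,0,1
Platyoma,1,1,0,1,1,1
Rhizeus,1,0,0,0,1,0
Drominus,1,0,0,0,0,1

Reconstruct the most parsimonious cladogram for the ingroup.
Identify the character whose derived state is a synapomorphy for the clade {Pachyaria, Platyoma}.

The outgroup has state '0' for every character, so '1' is the derived state throughout.
All ingroup taxa share the derived state '1' for Character 1; it defines the ingroup but does not resolve relationships within it.
Character 2: derived state '1' in Platyoma only — an autapomorphy, so it tells us nothing about relationships among taxa.
Character 3: derived state '1' in Pachyaria only — an autapomorphy, so it tells us nothing about relationships among taxa.
Only Pachyaria and Platyoma show the derived state '1' for Character 4, supporting them as a clade.
Character 5 groups Platyoma and Rhizeus, which is incompatible with the clades supported by the remaining characters; treating it as convergent (homoplasy) costs fewer steps than any alternative tree.
Character 6: derived state '1' in Drominus, Pachyaria, and Platyoma only — synapomorphy for {Drominus, Pachyaria, Platyoma}.
Most parsimonious ingroup topology: (((Pachyaria,Platyoma),Drominus),Rhizeus).
The clade {Pachyaria, Platyoma} is supported by Character 4: its derived state '1' occurs in exactly those taxa and in no other taxon (including the outgroup).

Character 4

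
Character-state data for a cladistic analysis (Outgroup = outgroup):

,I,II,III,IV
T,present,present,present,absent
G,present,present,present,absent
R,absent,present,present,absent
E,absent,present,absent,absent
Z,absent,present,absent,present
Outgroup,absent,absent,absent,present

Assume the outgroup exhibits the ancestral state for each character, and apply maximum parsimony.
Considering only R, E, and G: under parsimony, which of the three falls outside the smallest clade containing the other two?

E

Character polarity is set by the outgroup: the derived state is whichever differs from the outgroup's state, so for IV the derived state is 'absent', and for the remaining characters it is 'present'.
Only G and T show the derived state 'present' for I, supporting them as a clade.
II (derived state 'present') is shared by all ingroup taxa — unites the whole ingroup.
III: derived state 'present' in G, R, and T only — synapomorphy for {G, R, T}.
Only E, G, R, and T show the derived state 'absent' for IV, supporting them as a clade.
Most parsimonious ingroup topology: ((((G,T),R),E),Z).
R and G share a more recent common ancestor with each other than either does with E, so E is the least closely related of the three.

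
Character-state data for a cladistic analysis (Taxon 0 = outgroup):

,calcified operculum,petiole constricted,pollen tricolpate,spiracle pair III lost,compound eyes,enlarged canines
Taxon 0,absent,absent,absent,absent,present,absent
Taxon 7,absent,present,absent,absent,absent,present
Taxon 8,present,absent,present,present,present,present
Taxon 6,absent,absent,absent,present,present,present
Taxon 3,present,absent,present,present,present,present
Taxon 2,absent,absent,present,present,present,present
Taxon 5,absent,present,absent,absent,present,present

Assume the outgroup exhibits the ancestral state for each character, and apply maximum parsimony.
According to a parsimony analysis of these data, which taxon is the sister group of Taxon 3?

Character polarity is set by the outgroup: the derived state is whichever differs from the outgroup's state, so for compound eyes the derived state is 'absent', and for the remaining characters it is 'present'.
Only Taxon 3 and Taxon 8 show the derived state 'present' for calcified operculum, supporting them as a clade.
Only Taxon 5 and Taxon 7 show the derived state 'present' for petiole constricted, supporting them as a clade.
pollen tricolpate: derived state 'present' in Taxon 2, Taxon 3, and Taxon 8 only — synapomorphy for {Taxon 2, Taxon 3, Taxon 8}.
spiracle pair III lost: derived state 'present' in Taxon 2, Taxon 3, Taxon 6, and Taxon 8 only — synapomorphy for {Taxon 2, Taxon 3, Taxon 6, Taxon 8}.
compound eyes: derived state 'absent' in Taxon 7 only — an autapomorphy, so it tells us nothing about relationships among taxa.
All ingroup taxa share the derived state 'present' for enlarged canines; it defines the ingroup but does not resolve relationships within it.
Most parsimonious ingroup topology: ((Taxon 7,Taxon 5),(((Taxon 8,Taxon 3),Taxon 2),Taxon 6)).
Taxon 3 and Taxon 8 form a cherry on this tree, so they are sister taxa.

Taxon 8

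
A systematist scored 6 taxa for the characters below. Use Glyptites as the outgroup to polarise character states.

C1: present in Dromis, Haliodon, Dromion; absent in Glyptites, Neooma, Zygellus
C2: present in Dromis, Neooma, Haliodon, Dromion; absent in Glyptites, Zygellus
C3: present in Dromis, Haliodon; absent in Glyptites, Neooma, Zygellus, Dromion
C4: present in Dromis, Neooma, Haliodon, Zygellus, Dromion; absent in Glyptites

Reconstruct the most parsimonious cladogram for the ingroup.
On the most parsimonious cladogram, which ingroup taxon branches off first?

The outgroup has state 'absent' for every character, so 'present' is the derived state throughout.
C1 (derived state 'present') is shared by Dromion, Dromis, and Haliodon — a synapomorphy uniting that clade.
C2: derived state 'present' in Dromion, Dromis, Haliodon, and Neooma only — synapomorphy for {Dromion, Dromis, Haliodon, Neooma}.
C3: derived state 'present' in Dromis and Haliodon only — synapomorphy for {Dromis, Haliodon}.
C4 (derived state 'present') is shared by all ingroup taxa — unites the whole ingroup.
Most parsimonious ingroup topology: ((((Haliodon,Dromis),Dromion),Neooma),Zygellus).
Zygellus is sister to the clade containing all other ingroup taxa, so it is the earliest-diverging (most basal) ingroup lineage.

Zygellus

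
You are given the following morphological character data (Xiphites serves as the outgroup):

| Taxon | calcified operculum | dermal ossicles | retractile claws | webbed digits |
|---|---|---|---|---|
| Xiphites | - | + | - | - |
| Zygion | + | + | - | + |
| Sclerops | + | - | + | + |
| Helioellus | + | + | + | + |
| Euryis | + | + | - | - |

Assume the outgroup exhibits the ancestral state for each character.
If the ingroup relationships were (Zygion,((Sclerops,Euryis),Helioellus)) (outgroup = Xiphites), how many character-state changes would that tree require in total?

6

Map each character onto (Zygion,((Sclerops,Euryis),Helioellus)) (rooted by Xiphites) and count the minimum state changes it requires (Fitch parsimony):
calcified operculum: 1; dermal ossicles: 1; retractile claws: 2; webbed digits: 2.
Total tree length = 6.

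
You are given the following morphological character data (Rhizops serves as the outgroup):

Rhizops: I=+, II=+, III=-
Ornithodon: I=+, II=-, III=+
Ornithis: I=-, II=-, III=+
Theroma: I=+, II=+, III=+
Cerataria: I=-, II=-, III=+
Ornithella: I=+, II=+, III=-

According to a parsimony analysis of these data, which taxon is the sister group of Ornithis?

Cerataria

Character polarity is set by the outgroup: the derived state is whichever differs from the outgroup's state, so for I, II the derived state is '-', and for the remaining characters it is '+'.
Only Cerataria and Ornithis show the derived state '-' for I, supporting them as a clade.
II (derived state '-') is shared by Cerataria, Ornithis, and Ornithodon — a synapomorphy uniting that clade.
III: derived state '+' in Cerataria, Ornithis, Ornithodon, and Theroma only — synapomorphy for {Cerataria, Ornithis, Ornithodon, Theroma}.
Most parsimonious ingroup topology: (((Ornithodon,(Ornithis,Cerataria)),Theroma),Ornithella).
Ornithis and Cerataria form a cherry on this tree, so they are sister taxa.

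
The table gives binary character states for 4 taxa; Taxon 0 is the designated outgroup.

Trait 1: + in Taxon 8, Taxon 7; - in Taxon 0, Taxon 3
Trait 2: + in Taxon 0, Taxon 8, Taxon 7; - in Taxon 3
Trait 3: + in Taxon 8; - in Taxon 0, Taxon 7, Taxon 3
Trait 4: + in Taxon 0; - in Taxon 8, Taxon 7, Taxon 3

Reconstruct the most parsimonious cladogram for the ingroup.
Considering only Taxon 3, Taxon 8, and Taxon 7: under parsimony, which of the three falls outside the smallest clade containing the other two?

Taxon 3

Character polarity is set by the outgroup: the derived state is whichever differs from the outgroup's state, so for Trait 2, Trait 4 the derived state is '-', and for the remaining characters it is '+'.
Trait 1 (derived state '+') is shared by Taxon 7 and Taxon 8 — a synapomorphy uniting that clade.
Trait 2 (derived state '-') is unique to Taxon 3 (autapomorphy; uninformative for grouping).
Trait 3: derived state '+' in Taxon 8 only — an autapomorphy, so it tells us nothing about relationships among taxa.
Trait 4 (derived state '-') is shared by all ingroup taxa — unites the whole ingroup.
Most parsimonious ingroup topology: ((Taxon 8,Taxon 7),Taxon 3).
Taxon 7 and Taxon 8 share a more recent common ancestor with each other than either does with Taxon 3, so Taxon 3 is the least closely related of the three.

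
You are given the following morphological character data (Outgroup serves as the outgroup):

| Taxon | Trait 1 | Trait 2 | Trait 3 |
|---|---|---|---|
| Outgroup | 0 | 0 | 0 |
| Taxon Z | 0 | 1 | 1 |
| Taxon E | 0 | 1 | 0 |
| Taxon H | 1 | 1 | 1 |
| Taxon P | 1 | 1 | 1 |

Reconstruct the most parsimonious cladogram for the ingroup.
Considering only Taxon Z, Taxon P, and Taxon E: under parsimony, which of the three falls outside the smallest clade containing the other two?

The outgroup has state '0' for every character, so '1' is the derived state throughout.
Trait 1 (derived state '1') is shared by Taxon H and Taxon P — a synapomorphy uniting that clade.
All ingroup taxa share the derived state '1' for Trait 2; it defines the ingroup but does not resolve relationships within it.
Only Taxon H, Taxon P, and Taxon Z show the derived state '1' for Trait 3, supporting them as a clade.
Most parsimonious ingroup topology: ((Taxon Z,(Taxon H,Taxon P)),Taxon E).
Taxon Z and Taxon P share a more recent common ancestor with each other than either does with Taxon E, so Taxon E is the least closely related of the three.

Taxon E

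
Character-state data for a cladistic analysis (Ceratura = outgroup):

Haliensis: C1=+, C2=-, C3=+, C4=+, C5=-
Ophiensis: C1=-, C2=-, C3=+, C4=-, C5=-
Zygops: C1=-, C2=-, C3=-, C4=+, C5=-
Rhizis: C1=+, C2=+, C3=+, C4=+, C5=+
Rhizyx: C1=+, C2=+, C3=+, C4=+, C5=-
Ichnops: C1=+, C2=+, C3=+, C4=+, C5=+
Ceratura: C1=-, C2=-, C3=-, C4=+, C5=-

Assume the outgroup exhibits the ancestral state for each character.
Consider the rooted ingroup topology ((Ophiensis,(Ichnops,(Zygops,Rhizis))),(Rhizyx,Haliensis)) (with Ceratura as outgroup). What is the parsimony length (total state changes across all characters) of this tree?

11

Map each character onto ((Ophiensis,(Ichnops,(Zygops,Rhizis))),(Rhizyx,Haliensis)) (rooted by Ceratura) and count the minimum state changes it requires (Fitch parsimony):
C1: 3; C2: 3; C3: 2; C4: 1; C5: 2.
Total tree length = 11.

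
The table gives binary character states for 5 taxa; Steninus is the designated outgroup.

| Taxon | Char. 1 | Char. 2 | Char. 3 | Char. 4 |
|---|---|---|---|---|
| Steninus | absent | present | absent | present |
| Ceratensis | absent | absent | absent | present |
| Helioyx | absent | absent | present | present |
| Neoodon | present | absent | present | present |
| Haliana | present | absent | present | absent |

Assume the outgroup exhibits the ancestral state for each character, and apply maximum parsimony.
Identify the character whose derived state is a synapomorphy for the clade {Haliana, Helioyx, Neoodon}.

Character polarity is set by the outgroup: the derived state is whichever differs from the outgroup's state, so for Char. 2, Char. 4 the derived state is 'absent', and for the remaining characters it is 'present'.
Char. 1 (derived state 'present') is shared by Haliana and Neoodon — a synapomorphy uniting that clade.
Char. 2 (derived state 'absent') is shared by all ingroup taxa — unites the whole ingroup.
Char. 3: derived state 'present' in Haliana, Helioyx, and Neoodon only — synapomorphy for {Haliana, Helioyx, Neoodon}.
Char. 4: derived state 'absent' in Haliana only — an autapomorphy, so it tells us nothing about relationships among taxa.
Most parsimonious ingroup topology: (Ceratensis,(Helioyx,(Neoodon,Haliana))).
The clade {Haliana, Helioyx, Neoodon} is supported by Char. 3: its derived state 'present' occurs in exactly those taxa and in no other taxon (including the outgroup).

Char. 3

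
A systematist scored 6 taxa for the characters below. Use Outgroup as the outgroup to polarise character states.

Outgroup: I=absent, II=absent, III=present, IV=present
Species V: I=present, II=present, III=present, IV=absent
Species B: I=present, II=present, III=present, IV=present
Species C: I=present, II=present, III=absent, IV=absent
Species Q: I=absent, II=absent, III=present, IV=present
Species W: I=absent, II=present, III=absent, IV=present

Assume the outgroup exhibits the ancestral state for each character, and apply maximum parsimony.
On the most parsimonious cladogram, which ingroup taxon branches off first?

Species Q

Character polarity is set by the outgroup: the derived state is whichever differs from the outgroup's state, so for III, IV the derived state is 'absent', and for the remaining characters it is 'present'.
I (derived state 'present') is shared by Species B, Species C, and Species V — a synapomorphy uniting that clade.
II (derived state 'present') is shared by Species B, Species C, Species V, and Species W — a synapomorphy uniting that clade.
III groups Species C and Species W, which is incompatible with the clades supported by the remaining characters; treating it as convergent (homoplasy) costs fewer steps than any alternative tree.
IV: derived state 'absent' in Species C and Species V only — synapomorphy for {Species C, Species V}.
Most parsimonious ingroup topology: ((((Species V,Species C),Species B),Species W),Species Q).
Species Q is sister to the clade containing all other ingroup taxa, so it is the earliest-diverging (most basal) ingroup lineage.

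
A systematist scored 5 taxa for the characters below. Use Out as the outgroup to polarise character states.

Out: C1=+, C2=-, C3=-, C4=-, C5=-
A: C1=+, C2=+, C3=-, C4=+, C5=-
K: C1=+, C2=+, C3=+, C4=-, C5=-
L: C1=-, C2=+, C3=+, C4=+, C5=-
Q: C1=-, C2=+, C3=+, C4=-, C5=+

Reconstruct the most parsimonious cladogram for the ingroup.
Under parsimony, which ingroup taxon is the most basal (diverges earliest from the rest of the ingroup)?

Character polarity is set by the outgroup: the derived state is whichever differs from the outgroup's state, so for C1 the derived state is '-', and for the remaining characters it is '+'.
C1 (derived state '-') is shared by L and Q — a synapomorphy uniting that clade.
C2 (derived state '+') is shared by all ingroup taxa — unites the whole ingroup.
C3: derived state '+' in K, L, and Q only — synapomorphy for {K, L, Q}.
C4 (state '+') occurs in A and L but conflicts with the nesting implied by the other characters — most parsimoniously interpreted as homoplasy.
C5 (derived state '+') is unique to Q (autapomorphy; uninformative for grouping).
Most parsimonious ingroup topology: (A,(K,(L,Q))).
A is sister to the clade containing all other ingroup taxa, so it is the earliest-diverging (most basal) ingroup lineage.

A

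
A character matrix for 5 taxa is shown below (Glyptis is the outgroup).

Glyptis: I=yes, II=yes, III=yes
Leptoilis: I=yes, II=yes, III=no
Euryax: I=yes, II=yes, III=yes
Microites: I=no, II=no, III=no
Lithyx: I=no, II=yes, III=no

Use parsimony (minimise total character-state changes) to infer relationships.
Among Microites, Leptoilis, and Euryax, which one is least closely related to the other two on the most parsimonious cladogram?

The outgroup has state 'yes' for every character, so 'no' is the derived state throughout.
Only Lithyx and Microites show the derived state 'no' for I, supporting them as a clade.
II: derived state 'no' in Microites only — an autapomorphy, so it tells us nothing about relationships among taxa.
III: derived state 'no' in Leptoilis, Lithyx, and Microites only — synapomorphy for {Leptoilis, Lithyx, Microites}.
Most parsimonious ingroup topology: ((Leptoilis,(Microites,Lithyx)),Euryax).
Leptoilis and Microites share a more recent common ancestor with each other than either does with Euryax, so Euryax is the least closely related of the three.

Euryax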